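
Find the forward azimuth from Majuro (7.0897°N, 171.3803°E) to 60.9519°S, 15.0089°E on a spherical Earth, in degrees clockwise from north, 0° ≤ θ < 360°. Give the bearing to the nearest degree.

193°

Δλ = 15.0089 − 171.3803 = -156.3714°.
θ = atan2( sin Δλ · cos φ₂ , cos φ₁ · sin φ₂ − sin φ₁ · cos φ₂ · cos Δλ )
  = atan2(-0.19461, -0.81263) = -166.532° → normalised to [0°, 360°): 193.468°.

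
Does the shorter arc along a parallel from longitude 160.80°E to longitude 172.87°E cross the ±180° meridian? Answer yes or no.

No

Signed shortest Δλ = ((172.87 − 160.80 + 180) mod 360) − 180 = 12.07°.
Going east by 12.07° from +160.80° reaches +172.87° without touching 180°.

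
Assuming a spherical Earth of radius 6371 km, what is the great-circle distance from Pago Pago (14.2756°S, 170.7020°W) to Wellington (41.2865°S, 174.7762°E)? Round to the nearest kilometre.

3315 km

Δλ = 174.7762 − -170.7020 = 345.4782°; wrapped into (−180°, 180°]: -14.5218°.
Δφ = -41.2865 − -14.2756 = -27.0109°.
a = sin²(Δφ/2) + cos φ₁ · cos φ₂ · sin²(Δλ/2) = 0.066172.
c = 2·atan2(√a, √(1−a)) = 0.52033 rad → d = 6371·c ≈ 3315.02 km.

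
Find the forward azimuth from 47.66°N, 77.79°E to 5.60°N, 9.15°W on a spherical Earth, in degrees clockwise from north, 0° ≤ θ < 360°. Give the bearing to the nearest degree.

Δλ = -9.15 − 77.79 = -86.94°.
θ = atan2( sin Δλ · cos φ₂ , cos φ₁ · sin φ₂ − sin φ₁ · cos φ₂ · cos Δλ )
  = atan2(-0.99381, 0.02646) = -88.475° → normalised to [0°, 360°): 271.525°.

272°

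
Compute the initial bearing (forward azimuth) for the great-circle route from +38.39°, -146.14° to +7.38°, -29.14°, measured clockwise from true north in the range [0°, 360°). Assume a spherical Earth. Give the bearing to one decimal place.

66.7°

Δλ = -29.14 − -146.14 = 117.00°.
θ = atan2( sin Δλ · cos φ₂ , cos φ₁ · sin φ₂ − sin φ₁ · cos φ₂ · cos Δλ )
  = atan2(0.88363, 0.38028) = 66.715° → normalised to [0°, 360°): 66.715°.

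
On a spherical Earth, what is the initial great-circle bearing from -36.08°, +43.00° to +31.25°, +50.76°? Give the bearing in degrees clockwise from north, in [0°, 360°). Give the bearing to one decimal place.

7.2°

Δλ = 50.76 − 43.00 = 7.76°.
θ = atan2( sin Δλ · cos φ₂ , cos φ₁ · sin φ₂ − sin φ₁ · cos φ₂ · cos Δλ )
  = atan2(0.11543, 0.91813) = 7.166° → normalised to [0°, 360°): 7.166°.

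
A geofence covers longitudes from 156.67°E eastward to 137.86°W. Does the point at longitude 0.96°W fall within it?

No

Band width going east from +156.67° to -137.86°: ((-137.86 − 156.67) mod 360) = 65.47°.
Offset of -0.96° east of the west edge: ((-0.96 − 156.67) mod 360) = 202.37°.
202.37° > 65.47° ⇒ outside.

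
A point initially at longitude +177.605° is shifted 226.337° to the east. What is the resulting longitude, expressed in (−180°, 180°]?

+43.942°

Start at +177.605°; shift +226.337° → +403.942°.
+403.942° lies outside (−180°, 180°]; subtract 360° → +43.942°.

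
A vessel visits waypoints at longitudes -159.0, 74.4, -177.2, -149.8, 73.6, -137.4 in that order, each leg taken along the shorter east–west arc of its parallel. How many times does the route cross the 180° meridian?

4

Leg 1: -159.0° → +74.4°, shortest Δλ = -126.6° (west) — crosses 180°.
Leg 2: +74.4° → -177.2°, shortest Δλ = 108.4° (east) — crosses 180°.
Leg 3: -177.2° → -149.8°, shortest Δλ = 27.4° (east) — does not cross 180°.
Leg 4: -149.8° → +73.6°, shortest Δλ = -136.6° (west) — crosses 180°.
Leg 5: +73.6° → -137.4°, shortest Δλ = 149.0° (east) — crosses 180°.
Total crossings: 4.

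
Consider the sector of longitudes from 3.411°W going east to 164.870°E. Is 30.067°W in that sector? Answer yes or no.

Band width going east from -3.411° to +164.870°: ((164.870 − -3.411) mod 360) = 168.281°.
Offset of -30.067° east of the west edge: ((-30.067 − -3.411) mod 360) = 333.344°.
333.344° > 168.281° ⇒ outside.

No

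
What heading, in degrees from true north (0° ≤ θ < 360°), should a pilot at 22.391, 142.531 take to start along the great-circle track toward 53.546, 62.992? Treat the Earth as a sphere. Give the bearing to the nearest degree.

Δλ = 62.992 − 142.531 = -79.539°.
θ = atan2( sin Δλ · cos φ₂ , cos φ₁ · sin φ₂ − sin φ₁ · cos φ₂ · cos Δλ )
  = atan2(-0.58430, 0.70260) = -39.748° → normalised to [0°, 360°): 320.252°.

320°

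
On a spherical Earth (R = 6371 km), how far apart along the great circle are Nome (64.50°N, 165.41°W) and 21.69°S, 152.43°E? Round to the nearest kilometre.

10244 km

Δλ = 152.43 − -165.41 = 317.84°; wrapped into (−180°, 180°]: -42.16°.
Δφ = -21.69 − 64.50 = -86.19°.
a = sin²(Δφ/2) + cos φ₁ · cos φ₂ · sin²(Δλ/2) = 0.518525.
c = 2·atan2(√a, √(1−a)) = 1.60786 rad → d = 6371·c ≈ 10243.64 km.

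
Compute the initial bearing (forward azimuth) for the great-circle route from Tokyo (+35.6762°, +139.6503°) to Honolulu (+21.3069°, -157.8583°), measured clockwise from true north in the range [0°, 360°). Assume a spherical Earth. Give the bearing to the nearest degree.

87°

Δλ = -157.8583 − 139.6503 = -297.5086°; wrapped into (−180°, 180°]: 62.4914°.
θ = atan2( sin Δλ · cos φ₂ , cos φ₁ · sin φ₂ − sin φ₁ · cos φ₂ · cos Δλ )
  = atan2(0.82632, 0.04421) = 86.937° → normalised to [0°, 360°): 86.937°.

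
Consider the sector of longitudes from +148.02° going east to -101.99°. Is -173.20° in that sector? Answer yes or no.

Yes

Band width going east from +148.02° to -101.99°: ((-101.99 − 148.02) mod 360) = 109.99°.
Offset of -173.20° east of the west edge: ((-173.20 − 148.02) mod 360) = 38.78°.
38.78° ≤ 109.99° ⇒ inside.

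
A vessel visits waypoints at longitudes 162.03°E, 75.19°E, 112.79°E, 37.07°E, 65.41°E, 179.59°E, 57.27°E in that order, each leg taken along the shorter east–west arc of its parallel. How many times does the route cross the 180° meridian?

Leg 1: +162.03° → +75.19°, shortest Δλ = -86.84° (west) — does not cross 180°.
Leg 2: +75.19° → +112.79°, shortest Δλ = 37.6° (east) — does not cross 180°.
Leg 3: +112.79° → +37.07°, shortest Δλ = -75.72° (west) — does not cross 180°.
Leg 4: +37.07° → +65.41°, shortest Δλ = 28.34° (east) — does not cross 180°.
Leg 5: +65.41° → +179.59°, shortest Δλ = 114.18° (east) — does not cross 180°.
Leg 6: +179.59° → +57.27°, shortest Δλ = -122.32° (west) — does not cross 180°.
Total crossings: 0.

0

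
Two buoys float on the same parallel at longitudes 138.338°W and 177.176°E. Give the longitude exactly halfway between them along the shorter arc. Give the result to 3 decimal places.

160.581°W

Signed shortest Δλ from -138.338° to +177.176° is -44.486°.
Midpoint longitude = -138.338° + (-44.486°)/2 = -138.338° − 22.243° = -160.581°.
(The naïve average (-138.338 + +177.176)/2 = 19.419° is on the wrong side of the globe.)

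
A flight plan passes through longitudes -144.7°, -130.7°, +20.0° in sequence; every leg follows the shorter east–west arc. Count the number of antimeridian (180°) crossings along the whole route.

0

Leg 1: -144.7° → -130.7°, shortest Δλ = 14.0° (east) — does not cross 180°.
Leg 2: -130.7° → +20.0°, shortest Δλ = 150.7° (east) — does not cross 180°.
Total crossings: 0.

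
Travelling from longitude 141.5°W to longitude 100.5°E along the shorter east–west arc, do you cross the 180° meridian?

Naïve |100.5 − -141.5| = 242.0° > 180°, so the shorter arc goes the other way round — across 180°.
Signed shortest Δλ = ((100.5 − -141.5 + 180) mod 360) − 180 = -118.0°.
Going west by 118.0° from -141.5° passes through 180° before reaching +100.5°.

Yes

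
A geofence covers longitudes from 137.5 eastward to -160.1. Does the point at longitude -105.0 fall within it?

No

Band width going east from +137.5° to -160.1°: ((-160.1 − 137.5) mod 360) = 62.4°.
Offset of -105.0° east of the west edge: ((-105.0 − 137.5) mod 360) = 117.5°.
117.5° > 62.4° ⇒ outside.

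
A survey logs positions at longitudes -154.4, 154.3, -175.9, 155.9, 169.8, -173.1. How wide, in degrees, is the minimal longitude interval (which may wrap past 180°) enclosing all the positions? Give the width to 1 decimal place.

51.3°

Sort the longitudes: -175.9°, -173.1°, -154.4°, +154.3°, +155.9°, +169.8°.
Eastward gaps between consecutive values (wrapping around): 2.8°, 18.7°, 308.7°, 1.6°, 13.9°, 14.3°.
Largest gap = 308.7° ⇒ minimal covering band is its complement: 360° − 308.7° = 51.3°.
Band runs from +154.3° eastward to -154.4°, crossing the antimeridian.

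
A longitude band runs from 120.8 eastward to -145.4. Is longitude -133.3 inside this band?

No

Band width going east from +120.8° to -145.4°: ((-145.4 − 120.8) mod 360) = 93.8°.
Offset of -133.3° east of the west edge: ((-133.3 − 120.8) mod 360) = 105.9°.
105.9° > 93.8° ⇒ outside.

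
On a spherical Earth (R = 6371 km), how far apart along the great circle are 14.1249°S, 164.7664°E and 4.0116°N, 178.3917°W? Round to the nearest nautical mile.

1480 nmi

Δλ = -178.3917 − 164.7664 = -343.1581°; wrapped into (−180°, 180°]: 16.8419°.
Δφ = 4.0116 − -14.1249 = 18.1365°.
a = sin²(Δφ/2) + cos φ₁ · cos φ₂ · sin²(Δλ/2) = 0.045588.
c = 2·atan2(√a, √(1−a)) = 0.43034 rad → d = 6371·c ≈ 2741.69 km ≈ 1480.40 nmi.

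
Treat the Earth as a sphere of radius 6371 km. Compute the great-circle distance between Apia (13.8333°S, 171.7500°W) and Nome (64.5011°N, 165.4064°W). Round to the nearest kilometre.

8727 km

Δλ = -165.4064 − -171.7500 = 6.3436°.
Δφ = 64.5011 − -13.8333 = 78.3344°.
a = sin²(Δφ/2) + cos φ₁ · cos φ₂ · sin²(Δλ/2) = 0.400180.
c = 2·atan2(√a, √(1−a)) = 1.36981 rad → d = 6371·c ≈ 8727.03 km.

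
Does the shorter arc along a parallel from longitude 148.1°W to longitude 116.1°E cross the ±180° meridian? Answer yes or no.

Yes

Naïve |116.1 − -148.1| = 264.2° > 180°, so the shorter arc goes the other way round — across 180°.
Signed shortest Δλ = ((116.1 − -148.1 + 180) mod 360) − 180 = -95.8°.
Going west by 95.8° from -148.1° passes through 180° before reaching +116.1°.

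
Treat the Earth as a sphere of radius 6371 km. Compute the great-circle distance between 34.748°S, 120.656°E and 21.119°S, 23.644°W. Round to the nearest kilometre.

Δλ = -23.644 − 120.656 = -144.300°.
Δφ = -21.119 − -34.748 = 13.629°.
a = sin²(Δφ/2) + cos φ₁ · cos φ₂ · sin²(Δλ/2) = 0.708541.
c = 2·atan2(√a, √(1−a)) = 2.00103 rad → d = 6371·c ≈ 12748.55 km.

12749 km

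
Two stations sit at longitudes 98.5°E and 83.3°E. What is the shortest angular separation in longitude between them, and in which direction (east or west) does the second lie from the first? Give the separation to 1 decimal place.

15.2° west

Raw difference: 83.3 − 98.5 = -15.2°.
Normalise into (−180°, 180°]: -15.2° stays -15.2°.
Negative ⇒ the second point lies to the west; separation 15.2°.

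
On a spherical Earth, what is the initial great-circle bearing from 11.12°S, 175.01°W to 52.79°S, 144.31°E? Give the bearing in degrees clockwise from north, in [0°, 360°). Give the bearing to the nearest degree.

Δλ = 144.31 − -175.01 = 319.32°; wrapped into (−180°, 180°]: -40.68°.
θ = atan2( sin Δλ · cos φ₂ , cos φ₁ · sin φ₂ − sin φ₁ · cos φ₂ · cos Δλ )
  = atan2(-0.39419, -0.69302) = -150.369° → normalised to [0°, 360°): 209.631°.

210°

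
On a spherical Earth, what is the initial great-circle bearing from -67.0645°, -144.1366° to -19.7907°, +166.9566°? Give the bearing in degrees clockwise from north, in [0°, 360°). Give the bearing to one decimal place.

301.7°

Δλ = 166.9566 − -144.1366 = 311.0932°; wrapped into (−180°, 180°]: -48.9068°.
θ = atan2( sin Δλ · cos φ₂ , cos φ₁ · sin φ₂ − sin φ₁ · cos φ₂ · cos Δλ )
  = atan2(-0.70913, 0.43763) = -58.320° → normalised to [0°, 360°): 301.680°.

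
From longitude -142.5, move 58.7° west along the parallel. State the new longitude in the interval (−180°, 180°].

+158.8°

Start at -142.5°; shift −58.7° → -201.2°.
-201.2° lies outside (−180°, 180°]; add 360° → +158.8°.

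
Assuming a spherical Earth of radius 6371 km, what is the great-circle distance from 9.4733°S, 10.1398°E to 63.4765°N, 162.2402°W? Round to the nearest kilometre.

Δλ = -162.2402 − 10.1398 = -172.3800°.
Δφ = 63.4765 − -9.4733 = 72.9498°.
a = sin²(Δφ/2) + cos φ₁ · cos φ₂ · sin²(Δλ/2) = 0.791925.
c = 2·atan2(√a, √(1−a)) = 2.19426 rad → d = 6371·c ≈ 13979.63 km.

13980 km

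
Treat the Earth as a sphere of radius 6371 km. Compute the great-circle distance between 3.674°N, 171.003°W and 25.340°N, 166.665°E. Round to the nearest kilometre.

3390 km

Δλ = 166.665 − -171.003 = 337.668°; wrapped into (−180°, 180°]: -22.332°.
Δφ = 25.340 − 3.674 = 21.666°.
a = sin²(Δφ/2) + cos φ₁ · cos φ₂ · sin²(Δλ/2) = 0.069147.
c = 2·atan2(√a, √(1−a)) = 0.53218 rad → d = 6371·c ≈ 3390.49 km.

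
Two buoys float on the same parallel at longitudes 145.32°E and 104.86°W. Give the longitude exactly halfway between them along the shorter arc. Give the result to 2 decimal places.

Signed shortest Δλ from +145.32° to -104.86° is +109.82°.
Midpoint longitude = +145.32° + (+109.82°)/2 = +145.32° + 54.91° = +200.23°.
Normalise into (−180°, 180°]: -159.77°.
(The naïve average (+145.32 + -104.86)/2 = 20.23° is on the wrong side of the globe.)

159.77°W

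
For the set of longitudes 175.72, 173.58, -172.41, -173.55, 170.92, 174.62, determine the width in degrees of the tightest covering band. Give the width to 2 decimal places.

16.67°

Sort the longitudes: -173.55°, -172.41°, +170.92°, +173.58°, +174.62°, +175.72°.
Eastward gaps between consecutive values (wrapping around): 1.14°, 343.33°, 2.66°, 1.04°, 1.10°, 10.73°.
Largest gap = 343.33° ⇒ minimal covering band is its complement: 360° − 343.33° = 16.67°.
Band runs from +170.92° eastward to -172.41°, crossing the antimeridian.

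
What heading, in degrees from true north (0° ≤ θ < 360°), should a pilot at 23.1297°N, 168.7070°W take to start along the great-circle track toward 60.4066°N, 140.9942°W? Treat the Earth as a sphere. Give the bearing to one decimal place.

20.1°

Δλ = -140.9942 − -168.7070 = 27.7128°.
θ = atan2( sin Δλ · cos φ₂ , cos φ₁ · sin φ₂ − sin φ₁ · cos φ₂ · cos Δλ )
  = atan2(0.22966, 0.62792) = 20.090° → normalised to [0°, 360°): 20.090°.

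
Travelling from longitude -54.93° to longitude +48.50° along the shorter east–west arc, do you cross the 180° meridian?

No

Signed shortest Δλ = ((48.50 − -54.93 + 180) mod 360) − 180 = 103.43°.
Going east by 103.43° from -54.93° reaches +48.50° without touching 180°.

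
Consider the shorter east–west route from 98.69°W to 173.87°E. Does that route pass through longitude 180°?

Naïve |173.87 − -98.69| = 272.56° > 180°, so the shorter arc goes the other way round — across 180°.
Signed shortest Δλ = ((173.87 − -98.69 + 180) mod 360) − 180 = -87.44°.
Going west by 87.44° from -98.69° passes through 180° before reaching +173.87°.

Yes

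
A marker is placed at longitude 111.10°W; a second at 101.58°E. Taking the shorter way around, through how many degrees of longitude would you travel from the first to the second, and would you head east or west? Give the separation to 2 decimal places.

Raw difference: 101.58 − -111.10 = 212.68°.
Normalise into (−180°, 180°]: 212.68° − 360° = -147.32°.
Negative ⇒ the second point lies to the west; separation 147.32°.

147.32° west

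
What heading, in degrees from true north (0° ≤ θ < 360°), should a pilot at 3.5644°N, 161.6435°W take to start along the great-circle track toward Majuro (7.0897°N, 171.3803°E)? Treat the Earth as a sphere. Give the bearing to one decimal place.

278.6°

Δλ = 171.3803 − -161.6435 = 333.0238°; wrapped into (−180°, 180°]: -26.9762°.
θ = atan2( sin Δλ · cos φ₂ , cos φ₁ · sin φ₂ − sin φ₁ · cos φ₂ · cos Δλ )
  = atan2(-0.45015, 0.06820) = -81.385° → normalised to [0°, 360°): 278.615°.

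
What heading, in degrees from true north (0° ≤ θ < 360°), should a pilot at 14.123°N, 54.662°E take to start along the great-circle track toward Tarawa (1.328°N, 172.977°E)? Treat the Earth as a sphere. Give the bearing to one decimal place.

81.1°

Δλ = 172.977 − 54.662 = 118.315°.
θ = atan2( sin Δλ · cos φ₂ , cos φ₁ · sin φ₂ − sin φ₁ · cos φ₂ · cos Δλ )
  = atan2(0.88012, 0.13818) = 81.077° → normalised to [0°, 360°): 81.077°.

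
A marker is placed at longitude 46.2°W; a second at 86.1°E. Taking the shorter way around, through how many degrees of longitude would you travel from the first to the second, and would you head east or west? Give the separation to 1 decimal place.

Raw difference: 86.1 − -46.2 = 132.3°.
Normalise into (−180°, 180°]: 132.3° stays 132.3°.
Positive ⇒ the second point lies to the east; separation 132.3°.

132.3° east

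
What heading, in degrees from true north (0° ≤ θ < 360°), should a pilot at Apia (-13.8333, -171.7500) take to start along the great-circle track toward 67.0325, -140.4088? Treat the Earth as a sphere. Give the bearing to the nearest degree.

Δλ = -140.4088 − -171.7500 = 31.3412°.
θ = atan2( sin Δλ · cos φ₂ , cos φ₁ · sin φ₂ − sin φ₁ · cos φ₂ · cos Δλ )
  = atan2(0.20296, 0.97371) = 11.774° → normalised to [0°, 360°): 11.774°.

12°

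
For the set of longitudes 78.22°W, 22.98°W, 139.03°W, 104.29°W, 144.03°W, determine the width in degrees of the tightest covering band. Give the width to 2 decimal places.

121.05°

Sort the longitudes: -144.03°, -139.03°, -104.29°, -78.22°, -22.98°.
Eastward gaps between consecutive values (wrapping around): 5.00°, 34.74°, 26.07°, 55.24°, 238.95°.
Largest gap = 238.95° ⇒ minimal covering band is its complement: 360° − 238.95° = 121.05°.
Band runs from -144.03° eastward to -22.98°.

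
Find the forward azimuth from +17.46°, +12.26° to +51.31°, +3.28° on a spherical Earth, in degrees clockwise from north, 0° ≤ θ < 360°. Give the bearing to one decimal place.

350.1°

Δλ = 3.28 − 12.26 = -8.98°.
θ = atan2( sin Δλ · cos φ₂ , cos φ₁ · sin φ₂ − sin φ₁ · cos φ₂ · cos Δλ )
  = atan2(-0.09757, 0.55932) = -9.896° → normalised to [0°, 360°): 350.104°.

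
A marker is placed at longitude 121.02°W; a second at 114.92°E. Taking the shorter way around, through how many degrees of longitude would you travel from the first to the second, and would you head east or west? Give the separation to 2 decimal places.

Raw difference: 114.92 − -121.02 = 235.94°.
Normalise into (−180°, 180°]: 235.94° − 360° = -124.06°.
Negative ⇒ the second point lies to the west; separation 124.06°.

124.06° west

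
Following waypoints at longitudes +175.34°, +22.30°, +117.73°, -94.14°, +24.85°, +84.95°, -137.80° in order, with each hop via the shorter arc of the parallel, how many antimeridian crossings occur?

Leg 1: +175.34° → +22.30°, shortest Δλ = -153.04° (west) — does not cross 180°.
Leg 2: +22.30° → +117.73°, shortest Δλ = 95.43° (east) — does not cross 180°.
Leg 3: +117.73° → -94.14°, shortest Δλ = 148.13° (east) — crosses 180°.
Leg 4: -94.14° → +24.85°, shortest Δλ = 118.99° (east) — does not cross 180°.
Leg 5: +24.85° → +84.95°, shortest Δλ = 60.1° (east) — does not cross 180°.
Leg 6: +84.95° → -137.80°, shortest Δλ = 137.25° (east) — crosses 180°.
Total crossings: 2.

2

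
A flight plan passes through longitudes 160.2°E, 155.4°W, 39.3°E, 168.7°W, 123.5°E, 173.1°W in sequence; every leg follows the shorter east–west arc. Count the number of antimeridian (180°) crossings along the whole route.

5

Leg 1: +160.2° → -155.4°, shortest Δλ = 44.4° (east) — crosses 180°.
Leg 2: -155.4° → +39.3°, shortest Δλ = -165.3° (west) — crosses 180°.
Leg 3: +39.3° → -168.7°, shortest Δλ = 152.0° (east) — crosses 180°.
Leg 4: -168.7° → +123.5°, shortest Δλ = -67.8° (west) — crosses 180°.
Leg 5: +123.5° → -173.1°, shortest Δλ = 63.4° (east) — crosses 180°.
Total crossings: 5.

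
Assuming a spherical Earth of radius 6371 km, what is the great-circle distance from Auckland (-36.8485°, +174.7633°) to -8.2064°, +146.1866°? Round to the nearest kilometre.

Δλ = 146.1866 − 174.7633 = -28.5767°.
Δφ = -8.2064 − -36.8485 = 28.6421°.
a = sin²(Δφ/2) + cos φ₁ · cos φ₂ · sin²(Δλ/2) = 0.109428.
c = 2·atan2(√a, √(1−a)) = 0.67430 rad → d = 6371·c ≈ 4295.97 km.

4296 km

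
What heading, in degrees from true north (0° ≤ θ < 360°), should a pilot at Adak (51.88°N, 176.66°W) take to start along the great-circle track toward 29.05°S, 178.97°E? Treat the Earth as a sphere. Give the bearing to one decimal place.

183.9°

Δλ = 178.97 − -176.66 = 355.63°; wrapped into (−180°, 180°]: -4.37°.
θ = atan2( sin Δλ · cos φ₂ , cos φ₁ · sin φ₂ − sin φ₁ · cos φ₂ · cos Δλ )
  = atan2(-0.06661, -0.98550) = -176.133° → normalised to [0°, 360°): 183.867°.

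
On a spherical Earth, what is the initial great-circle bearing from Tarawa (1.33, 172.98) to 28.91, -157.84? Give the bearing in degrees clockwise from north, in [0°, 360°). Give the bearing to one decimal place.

Δλ = -157.84 − 172.98 = -330.82°; wrapped into (−180°, 180°]: 29.18°.
θ = atan2( sin Δλ · cos φ₂ , cos φ₁ · sin φ₂ − sin φ₁ · cos φ₂ · cos Δλ )
  = atan2(0.42680, 0.46557) = 42.512° → normalised to [0°, 360°): 42.512°.

42.5°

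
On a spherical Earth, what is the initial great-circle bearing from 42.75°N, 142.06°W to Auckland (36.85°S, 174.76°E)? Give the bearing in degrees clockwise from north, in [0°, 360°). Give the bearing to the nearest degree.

213°

Δλ = 174.76 − -142.06 = 316.82°; wrapped into (−180°, 180°]: -43.18°.
θ = atan2( sin Δλ · cos φ₂ , cos φ₁ · sin φ₂ − sin φ₁ · cos φ₂ · cos Δλ )
  = atan2(-0.54758, -0.83648) = -146.790° → normalised to [0°, 360°): 213.210°.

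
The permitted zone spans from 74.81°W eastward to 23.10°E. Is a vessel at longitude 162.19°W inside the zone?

No

Band width going east from -74.81° to +23.10°: ((23.10 − -74.81) mod 360) = 97.91°.
Offset of -162.19° east of the west edge: ((-162.19 − -74.81) mod 360) = 272.62°.
272.62° > 97.91° ⇒ outside.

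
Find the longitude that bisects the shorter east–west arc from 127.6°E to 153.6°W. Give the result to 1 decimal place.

Signed shortest Δλ from +127.6° to -153.6° is +78.8°.
Midpoint longitude = +127.6° + (+78.8°)/2 = +127.6° + 39.4° = +167.0°.
(The naïve average (+127.6 + -153.6)/2 = -13.0° is on the wrong side of the globe.)

167.0°E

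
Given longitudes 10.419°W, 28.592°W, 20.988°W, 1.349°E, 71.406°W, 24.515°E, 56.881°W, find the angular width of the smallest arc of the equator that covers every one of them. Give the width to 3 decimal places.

95.921°

Sort the longitudes: -71.406°, -56.881°, -28.592°, -20.988°, -10.419°, +1.349°, +24.515°.
Eastward gaps between consecutive values (wrapping around): 14.525°, 28.289°, 7.604°, 10.569°, 11.768°, 23.166°, 264.079°.
Largest gap = 264.079° ⇒ minimal covering band is its complement: 360° − 264.079° = 95.921°.
Band runs from -71.406° eastward to +24.515°.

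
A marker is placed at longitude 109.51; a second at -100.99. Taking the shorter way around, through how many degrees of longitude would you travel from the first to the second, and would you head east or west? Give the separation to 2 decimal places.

Raw difference: -100.99 − 109.51 = -210.5°.
Normalise into (−180°, 180°]: -210.5° + 360° = 149.5°.
Positive ⇒ the second point lies to the east; separation 149.50°.

149.50° east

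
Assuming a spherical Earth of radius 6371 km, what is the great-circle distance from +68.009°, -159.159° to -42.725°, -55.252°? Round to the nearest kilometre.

Δλ = -55.252 − -159.159 = 103.907°.
Δφ = -42.725 − 68.009 = -110.734°.
a = sin²(Δφ/2) + cos φ₁ · cos φ₂ · sin²(Δλ/2) = 0.847616.
c = 2·atan2(√a, √(1−a)) = 2.33954 rad → d = 6371·c ≈ 14905.20 km.

14905 km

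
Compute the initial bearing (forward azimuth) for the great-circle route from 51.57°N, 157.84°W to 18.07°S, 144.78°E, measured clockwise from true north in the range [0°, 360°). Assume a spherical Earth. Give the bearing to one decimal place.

233.4°

Δλ = 144.78 − -157.84 = 302.62°; wrapped into (−180°, 180°]: -57.38°.
θ = atan2( sin Δλ · cos φ₂ , cos φ₁ · sin φ₂ − sin φ₁ · cos φ₂ · cos Δλ )
  = atan2(-0.80072, -0.59425) = -126.581° → normalised to [0°, 360°): 233.419°.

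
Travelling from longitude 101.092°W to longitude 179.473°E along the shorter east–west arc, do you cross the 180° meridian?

Yes

Naïve |179.473 − -101.092| = 280.565° > 180°, so the shorter arc goes the other way round — across 180°.
Signed shortest Δλ = ((179.473 − -101.092 + 180) mod 360) − 180 = -79.435°.
Going west by 79.435° from -101.092° passes through 180° before reaching +179.473°.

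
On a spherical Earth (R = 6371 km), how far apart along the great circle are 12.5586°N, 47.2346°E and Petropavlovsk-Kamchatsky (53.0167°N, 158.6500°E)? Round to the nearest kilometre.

10267 km

Δλ = 158.6500 − 47.2346 = 111.4154°.
Δφ = 53.0167 − 12.5586 = 40.4581°.
a = sin²(Δφ/2) + cos φ₁ · cos φ₂ · sin²(Δλ/2) = 0.520353.
c = 2·atan2(√a, √(1−a)) = 1.61151 rad → d = 6371·c ≈ 10266.96 km.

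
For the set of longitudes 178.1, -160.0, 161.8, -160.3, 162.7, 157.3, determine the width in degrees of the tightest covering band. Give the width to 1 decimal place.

Sort the longitudes: -160.3°, -160.0°, +157.3°, +161.8°, +162.7°, +178.1°.
Eastward gaps between consecutive values (wrapping around): 0.3°, 317.3°, 4.5°, 0.9°, 15.4°, 21.6°.
Largest gap = 317.3° ⇒ minimal covering band is its complement: 360° − 317.3° = 42.7°.
Band runs from +157.3° eastward to -160.0°, crossing the antimeridian.

42.7°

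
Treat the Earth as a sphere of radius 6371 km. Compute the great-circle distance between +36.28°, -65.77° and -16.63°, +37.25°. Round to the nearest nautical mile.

6609 nmi

Δλ = 37.25 − -65.77 = 103.02°.
Δφ = -16.63 − 36.28 = -52.91°.
a = sin²(Δφ/2) + cos φ₁ · cos φ₂ · sin²(Δλ/2) = 0.671683.
c = 2·atan2(√a, √(1−a)) = 1.92130 rad → d = 6371·c ≈ 12240.57 km ≈ 6609.38 nmi.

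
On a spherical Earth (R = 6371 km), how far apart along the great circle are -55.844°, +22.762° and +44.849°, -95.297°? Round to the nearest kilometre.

Δλ = -95.297 − 22.762 = -118.059°.
Δφ = 44.849 − -55.844 = 100.693°.
a = sin²(Δφ/2) + cos φ₁ · cos φ₂ · sin²(Δλ/2) = 0.885415.
c = 2·atan2(√a, √(1−a)) = 2.45094 rad → d = 6371·c ≈ 15614.93 km.

15615 km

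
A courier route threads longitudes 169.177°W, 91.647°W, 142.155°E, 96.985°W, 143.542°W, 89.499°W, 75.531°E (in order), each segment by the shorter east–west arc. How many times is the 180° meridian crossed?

Leg 1: -169.177° → -91.647°, shortest Δλ = 77.53° (east) — does not cross 180°.
Leg 2: -91.647° → +142.155°, shortest Δλ = -126.198° (west) — crosses 180°.
Leg 3: +142.155° → -96.985°, shortest Δλ = 120.86° (east) — crosses 180°.
Leg 4: -96.985° → -143.542°, shortest Δλ = -46.557° (west) — does not cross 180°.
Leg 5: -143.542° → -89.499°, shortest Δλ = 54.043° (east) — does not cross 180°.
Leg 6: -89.499° → +75.531°, shortest Δλ = 165.03° (east) — does not cross 180°.
Total crossings: 2.

2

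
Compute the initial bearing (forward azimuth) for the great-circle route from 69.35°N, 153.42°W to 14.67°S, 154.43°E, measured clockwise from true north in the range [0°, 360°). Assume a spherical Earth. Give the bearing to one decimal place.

Δλ = 154.43 − -153.42 = 307.85°; wrapped into (−180°, 180°]: -52.15°.
θ = atan2( sin Δλ · cos φ₂ , cos φ₁ · sin φ₂ − sin φ₁ · cos φ₂ · cos Δλ )
  = atan2(-0.76388, -0.64477) = -130.167° → normalised to [0°, 360°): 229.833°.

229.8°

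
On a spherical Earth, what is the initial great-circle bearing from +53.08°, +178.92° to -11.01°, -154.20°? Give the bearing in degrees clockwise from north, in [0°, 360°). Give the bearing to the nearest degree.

Δλ = -154.20 − 178.92 = -333.12°; wrapped into (−180°, 180°]: 26.88°.
θ = atan2( sin Δλ · cos φ₂ , cos φ₁ · sin φ₂ − sin φ₁ · cos φ₂ · cos Δλ )
  = atan2(0.44380, -0.81469) = 151.421° → normalised to [0°, 360°): 151.421°.

151°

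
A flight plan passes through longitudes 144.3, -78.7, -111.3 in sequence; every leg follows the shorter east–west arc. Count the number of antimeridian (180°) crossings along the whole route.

1

Leg 1: +144.3° → -78.7°, shortest Δλ = 137.0° (east) — crosses 180°.
Leg 2: -78.7° → -111.3°, shortest Δλ = -32.6° (west) — does not cross 180°.
Total crossings: 1.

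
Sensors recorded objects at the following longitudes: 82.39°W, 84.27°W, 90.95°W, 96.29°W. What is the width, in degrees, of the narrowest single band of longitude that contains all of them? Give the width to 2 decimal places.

13.90°

Sort the longitudes: -96.29°, -90.95°, -84.27°, -82.39°.
Eastward gaps between consecutive values (wrapping around): 5.34°, 6.68°, 1.88°, 346.10°.
Largest gap = 346.10° ⇒ minimal covering band is its complement: 360° − 346.10° = 13.90°.
Band runs from -96.29° eastward to -82.39°.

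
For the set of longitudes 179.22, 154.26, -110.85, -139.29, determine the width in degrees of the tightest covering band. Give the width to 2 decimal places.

94.89°

Sort the longitudes: -139.29°, -110.85°, +154.26°, +179.22°.
Eastward gaps between consecutive values (wrapping around): 28.44°, 265.11°, 24.96°, 41.49°.
Largest gap = 265.11° ⇒ minimal covering band is its complement: 360° − 265.11° = 94.89°.
Band runs from +154.26° eastward to -110.85°, crossing the antimeridian.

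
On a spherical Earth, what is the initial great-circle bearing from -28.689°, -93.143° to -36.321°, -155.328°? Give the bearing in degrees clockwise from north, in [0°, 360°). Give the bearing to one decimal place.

244.6°

Δλ = -155.328 − -93.143 = -62.185°.
θ = atan2( sin Δλ · cos φ₂ , cos φ₁ · sin φ₂ − sin φ₁ · cos φ₂ · cos Δλ )
  = atan2(-0.71262, -0.33911) = -115.448° → normalised to [0°, 360°): 244.552°.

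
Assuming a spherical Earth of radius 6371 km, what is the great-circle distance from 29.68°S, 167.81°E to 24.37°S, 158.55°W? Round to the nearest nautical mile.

Δλ = -158.55 − 167.81 = -326.36°; wrapped into (−180°, 180°]: 33.64°.
Δφ = -24.37 − -29.68 = 5.31°.
a = sin²(Δφ/2) + cos φ₁ · cos φ₂ · sin²(Δλ/2) = 0.068411.
c = 2·atan2(√a, √(1−a)) = 0.52927 rad → d = 6371·c ≈ 3371.96 km ≈ 1820.71 nmi.

1821 nmi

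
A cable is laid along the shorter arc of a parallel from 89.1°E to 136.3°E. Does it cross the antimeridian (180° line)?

Signed shortest Δλ = ((136.3 − 89.1 + 180) mod 360) − 180 = 47.2°.
Going east by 47.2° from +89.1° reaches +136.3° without touching 180°.

No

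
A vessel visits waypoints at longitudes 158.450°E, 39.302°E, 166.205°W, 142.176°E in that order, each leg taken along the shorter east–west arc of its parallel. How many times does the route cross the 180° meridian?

Leg 1: +158.450° → +39.302°, shortest Δλ = -119.148° (west) — does not cross 180°.
Leg 2: +39.302° → -166.205°, shortest Δλ = 154.493° (east) — crosses 180°.
Leg 3: -166.205° → +142.176°, shortest Δλ = -51.619° (west) — crosses 180°.
Total crossings: 2.

2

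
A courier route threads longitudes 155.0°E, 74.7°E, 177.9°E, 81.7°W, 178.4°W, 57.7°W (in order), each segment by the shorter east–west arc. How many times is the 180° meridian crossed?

Leg 1: +155.0° → +74.7°, shortest Δλ = -80.3° (west) — does not cross 180°.
Leg 2: +74.7° → +177.9°, shortest Δλ = 103.2° (east) — does not cross 180°.
Leg 3: +177.9° → -81.7°, shortest Δλ = 100.4° (east) — crosses 180°.
Leg 4: -81.7° → -178.4°, shortest Δλ = -96.7° (west) — does not cross 180°.
Leg 5: -178.4° → -57.7°, shortest Δλ = 120.7° (east) — does not cross 180°.
Total crossings: 1.

1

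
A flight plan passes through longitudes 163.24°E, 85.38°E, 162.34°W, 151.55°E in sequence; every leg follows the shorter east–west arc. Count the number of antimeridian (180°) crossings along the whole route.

2

Leg 1: +163.24° → +85.38°, shortest Δλ = -77.86° (west) — does not cross 180°.
Leg 2: +85.38° → -162.34°, shortest Δλ = 112.28° (east) — crosses 180°.
Leg 3: -162.34° → +151.55°, shortest Δλ = -46.11° (west) — crosses 180°.
Total crossings: 2.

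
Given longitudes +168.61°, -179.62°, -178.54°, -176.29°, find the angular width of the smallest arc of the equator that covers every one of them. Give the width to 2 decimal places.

Sort the longitudes: -179.62°, -178.54°, -176.29°, +168.61°.
Eastward gaps between consecutive values (wrapping around): 1.08°, 2.25°, 344.90°, 11.77°.
Largest gap = 344.90° ⇒ minimal covering band is its complement: 360° − 344.90° = 15.10°.
Band runs from +168.61° eastward to -176.29°, crossing the antimeridian.

15.10°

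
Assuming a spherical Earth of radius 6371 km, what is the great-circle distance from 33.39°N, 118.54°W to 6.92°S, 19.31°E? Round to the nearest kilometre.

14779 km

Δλ = 19.31 − -118.54 = 137.85°.
Δφ = -6.92 − 33.39 = -40.31°.
a = sin²(Δφ/2) + cos φ₁ · cos φ₂ · sin²(Δλ/2) = 0.840408.
c = 2·atan2(√a, √(1−a)) = 2.31967 rad → d = 6371·c ≈ 14778.64 km.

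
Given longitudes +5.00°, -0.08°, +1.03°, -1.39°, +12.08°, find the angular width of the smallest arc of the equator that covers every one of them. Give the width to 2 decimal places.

13.47°

Sort the longitudes: -1.39°, -0.08°, +1.03°, +5.00°, +12.08°.
Eastward gaps between consecutive values (wrapping around): 1.31°, 1.11°, 3.97°, 7.08°, 346.53°.
Largest gap = 346.53° ⇒ minimal covering band is its complement: 360° − 346.53° = 13.47°.
Band runs from -1.39° eastward to +12.08°.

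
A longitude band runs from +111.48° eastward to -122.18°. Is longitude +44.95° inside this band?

Band width going east from +111.48° to -122.18°: ((-122.18 − 111.48) mod 360) = 126.34°.
Offset of +44.95° east of the west edge: ((44.95 − 111.48) mod 360) = 293.47°.
293.47° > 126.34° ⇒ outside.

No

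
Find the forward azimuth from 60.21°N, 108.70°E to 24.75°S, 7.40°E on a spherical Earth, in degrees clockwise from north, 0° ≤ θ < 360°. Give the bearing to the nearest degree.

Δλ = 7.40 − 108.70 = -101.30°.
θ = atan2( sin Δλ · cos φ₂ , cos φ₁ · sin φ₂ − sin φ₁ · cos φ₂ · cos Δλ )
  = atan2(-0.89054, -0.05357) = -93.442° → normalised to [0°, 360°): 266.558°.

267°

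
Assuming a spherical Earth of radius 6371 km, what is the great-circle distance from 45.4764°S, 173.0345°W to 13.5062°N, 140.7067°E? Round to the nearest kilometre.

8034 km

Δλ = 140.7067 − -173.0345 = 313.7412°; wrapped into (−180°, 180°]: -46.2588°.
Δφ = 13.5062 − -45.4764 = 58.9826°.
a = sin²(Δφ/2) + cos φ₁ · cos φ₂ · sin²(Δλ/2) = 0.347554.
c = 2·atan2(√a, √(1−a)) = 1.26097 rad → d = 6371·c ≈ 8033.64 km.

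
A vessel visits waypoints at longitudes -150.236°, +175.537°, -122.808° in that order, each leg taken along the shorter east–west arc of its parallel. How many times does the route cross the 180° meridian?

Leg 1: -150.236° → +175.537°, shortest Δλ = -34.227° (west) — crosses 180°.
Leg 2: +175.537° → -122.808°, shortest Δλ = 61.655° (east) — crosses 180°.
Total crossings: 2.

2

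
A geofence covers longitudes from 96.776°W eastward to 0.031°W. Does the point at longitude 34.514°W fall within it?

Yes

Band width going east from -96.776° to -0.031°: ((-0.031 − -96.776) mod 360) = 96.745°.
Offset of -34.514° east of the west edge: ((-34.514 − -96.776) mod 360) = 62.262°.
62.262° ≤ 96.745° ⇒ inside.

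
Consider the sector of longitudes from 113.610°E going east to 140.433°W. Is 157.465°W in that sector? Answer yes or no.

Yes

Band width going east from +113.610° to -140.433°: ((-140.433 − 113.610) mod 360) = 105.957°.
Offset of -157.465° east of the west edge: ((-157.465 − 113.610) mod 360) = 88.925°.
88.925° ≤ 105.957° ⇒ inside.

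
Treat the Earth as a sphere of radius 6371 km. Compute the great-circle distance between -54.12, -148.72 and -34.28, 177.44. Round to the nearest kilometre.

Δλ = 177.44 − -148.72 = 326.16°; wrapped into (−180°, 180°]: -33.84°.
Δφ = -34.28 − -54.12 = 19.84°.
a = sin²(Δφ/2) + cos φ₁ · cos φ₂ · sin²(Δλ/2) = 0.070698.
c = 2·atan2(√a, √(1−a)) = 0.53825 rad → d = 6371·c ≈ 3429.22 km.

3429 km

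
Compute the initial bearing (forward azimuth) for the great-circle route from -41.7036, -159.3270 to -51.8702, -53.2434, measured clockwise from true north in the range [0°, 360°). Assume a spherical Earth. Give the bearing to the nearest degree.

140°

Δλ = -53.2434 − -159.3270 = 106.0836°.
θ = atan2( sin Δλ · cos φ₂ , cos φ₁ · sin φ₂ − sin φ₁ · cos φ₂ · cos Δλ )
  = atan2(0.59328, -0.70108) = 139.761° → normalised to [0°, 360°): 139.761°.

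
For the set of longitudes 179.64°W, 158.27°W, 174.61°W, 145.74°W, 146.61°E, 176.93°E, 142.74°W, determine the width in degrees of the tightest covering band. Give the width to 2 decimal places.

Sort the longitudes: -179.64°, -174.61°, -158.27°, -145.74°, -142.74°, +146.61°, +176.93°.
Eastward gaps between consecutive values (wrapping around): 5.03°, 16.34°, 12.53°, 3.00°, 289.35°, 30.32°, 3.43°.
Largest gap = 289.35° ⇒ minimal covering band is its complement: 360° − 289.35° = 70.65°.
Band runs from +146.61° eastward to -142.74°, crossing the antimeridian.

70.65°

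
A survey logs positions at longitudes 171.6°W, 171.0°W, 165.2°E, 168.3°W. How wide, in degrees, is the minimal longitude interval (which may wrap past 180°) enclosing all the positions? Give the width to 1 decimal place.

26.5°

Sort the longitudes: -171.6°, -171.0°, -168.3°, +165.2°.
Eastward gaps between consecutive values (wrapping around): 0.6°, 2.7°, 333.5°, 23.2°.
Largest gap = 333.5° ⇒ minimal covering band is its complement: 360° − 333.5° = 26.5°.
Band runs from +165.2° eastward to -168.3°, crossing the antimeridian.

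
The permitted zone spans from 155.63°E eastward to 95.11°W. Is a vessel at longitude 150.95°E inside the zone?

Band width going east from +155.63° to -95.11°: ((-95.11 − 155.63) mod 360) = 109.26°.
Offset of +150.95° east of the west edge: ((150.95 − 155.63) mod 360) = 355.32°.
355.32° > 109.26° ⇒ outside.

No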